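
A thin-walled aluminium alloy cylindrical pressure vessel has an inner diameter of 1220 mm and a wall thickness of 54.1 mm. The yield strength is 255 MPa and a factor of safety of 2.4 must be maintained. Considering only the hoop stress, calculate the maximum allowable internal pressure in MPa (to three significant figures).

σ_allow = 255/2.4 = 106.2 MPa.
σ_h = pD/(2t) → p_allow = 2σ_allow t/D = 2×106.2×54.1/1220 = 9.423 MPa.

p_allow = 9.42 MPa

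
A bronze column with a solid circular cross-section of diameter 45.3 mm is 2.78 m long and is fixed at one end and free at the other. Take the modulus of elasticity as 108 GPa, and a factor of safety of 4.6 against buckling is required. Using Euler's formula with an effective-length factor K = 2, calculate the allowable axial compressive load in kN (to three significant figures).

I = πd⁴/64 = π×45.3⁴/64 = 206700 mm⁴.
Effective length L_e = KL = 2×2.78 m = 5560 mm.
Euler critical load P_cr = π²EI/L_e² = π²×108000×206700/5560² = 7127 N.
P_allow = P_cr/n = 7127/4.6 = 1549 N.

P_allow = 1.55 kN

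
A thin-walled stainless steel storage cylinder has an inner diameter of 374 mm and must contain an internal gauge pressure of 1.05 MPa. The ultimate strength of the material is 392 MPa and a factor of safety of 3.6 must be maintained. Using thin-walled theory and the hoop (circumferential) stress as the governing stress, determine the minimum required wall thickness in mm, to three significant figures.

σ_allow = 392/3.6 = 108.9 MPa.
Hoop stress σ_h = pD/(2t), so t = pD/(2σ_allow) = 1.05×374/(2×108.9) = 1.803 mm.

t = 1.80 mm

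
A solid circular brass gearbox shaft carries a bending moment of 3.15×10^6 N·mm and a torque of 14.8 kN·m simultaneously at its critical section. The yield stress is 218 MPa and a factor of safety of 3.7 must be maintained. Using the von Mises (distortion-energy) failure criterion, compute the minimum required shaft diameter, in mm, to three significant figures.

d = 132 mm

σ_allow = σ_y/n = 218/3.7 = 58.92 MPa.
For a solid shaft σ_b = 32M/(πd³) and τ = 16T/(πd³), so the von Mises stress is σ' = (16/πd³)·√(4M²+3T²).
√(4M²+3T²) = √(4×(3.150×10^6)² + 3×(1.480×10^7)²) = 2.640×10^7 N·mm.
d³ = 16×2.640×10^7/(π×58.92) = 2.282×10^6 mm³.
d = 131.7 mm.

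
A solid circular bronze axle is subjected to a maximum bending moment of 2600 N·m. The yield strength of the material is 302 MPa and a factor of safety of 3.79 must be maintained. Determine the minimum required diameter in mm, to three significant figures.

d = 69.3 mm

σ_allow = 302/3.79 = 79.68 MPa.
For a solid circular section σ = 32M/(πd³), so d³ = 32M/(π σ_allow) = 32×2600000/(π×79.68) = 332400 mm³.
d = 69.27 mm.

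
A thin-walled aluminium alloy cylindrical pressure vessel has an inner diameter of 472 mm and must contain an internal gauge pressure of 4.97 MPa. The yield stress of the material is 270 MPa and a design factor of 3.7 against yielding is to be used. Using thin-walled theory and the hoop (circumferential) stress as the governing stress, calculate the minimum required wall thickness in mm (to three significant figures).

σ_allow = 270/3.7 = 72.97 MPa.
Hoop stress σ_h = pD/(2t), so t = pD/(2σ_allow) = 4.97×472/(2×72.97) = 16.07 mm.

t = 16.1 mm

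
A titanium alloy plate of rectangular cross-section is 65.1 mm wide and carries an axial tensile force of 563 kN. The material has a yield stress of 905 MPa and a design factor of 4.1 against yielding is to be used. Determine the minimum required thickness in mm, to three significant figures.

σ_allow = 905/4.1 = 220.7 MPa.
Required area A = F/σ_allow = 563000/220.7 = 2551 mm².
t = A/w = 2551/65.1 = 39.18 mm.

t = 39.2 mm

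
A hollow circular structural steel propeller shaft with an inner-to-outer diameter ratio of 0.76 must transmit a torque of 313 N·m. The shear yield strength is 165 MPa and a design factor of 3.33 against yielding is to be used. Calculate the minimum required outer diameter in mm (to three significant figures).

d_o = 36.4 mm

τ_allow = 165/3.33 = 49.55 MPa.
For a hollow shaft τ = 16T/[πd_o³(1−k⁴)] with k = 0.76, so 1−k⁴ = 0.6664.
d_o³ = 16T/[π τ_allow (1−k⁴)] = 16×313000/(π×49.55×0.6664) = 48280 mm³.
d_o = 36.41 mm.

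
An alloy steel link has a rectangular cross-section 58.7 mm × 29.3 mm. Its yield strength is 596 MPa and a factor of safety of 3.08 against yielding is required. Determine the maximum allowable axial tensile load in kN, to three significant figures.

F_allow = 333 kN

σ_allow = 596/3.08 = 193.5 MPa.
A = 58.7×29.3 = 1720 mm².
F_allow = σ_allow × A = 193.5×1720 = 332800 N.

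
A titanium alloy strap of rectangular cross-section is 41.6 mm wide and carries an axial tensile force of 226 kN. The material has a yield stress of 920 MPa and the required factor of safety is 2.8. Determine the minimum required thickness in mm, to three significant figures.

t = 16.5 mm

σ_allow = 920/2.8 = 328.6 MPa.
Required area A = F/σ_allow = 226000/328.6 = 687.8 mm².
t = A/w = 687.8/41.6 = 16.53 mm.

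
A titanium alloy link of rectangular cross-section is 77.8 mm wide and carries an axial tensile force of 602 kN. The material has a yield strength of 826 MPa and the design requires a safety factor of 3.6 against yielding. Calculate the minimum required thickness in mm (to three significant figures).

σ_allow = 826/3.6 = 229.4 MPa.
Required area A = F/σ_allow = 602000/229.4 = 2624 mm².
t = A/w = 2624/77.8 = 33.72 mm.

t = 33.7 mm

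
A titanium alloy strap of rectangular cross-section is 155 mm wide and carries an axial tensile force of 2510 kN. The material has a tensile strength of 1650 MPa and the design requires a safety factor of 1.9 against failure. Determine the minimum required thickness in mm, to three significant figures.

t = 18.6 mm

σ_allow = 1650/1.9 = 868.4 MPa.
Required area A = F/σ_allow = 2510000/868.4 = 2890 mm².
t = A/w = 2890/155 = 18.65 mm.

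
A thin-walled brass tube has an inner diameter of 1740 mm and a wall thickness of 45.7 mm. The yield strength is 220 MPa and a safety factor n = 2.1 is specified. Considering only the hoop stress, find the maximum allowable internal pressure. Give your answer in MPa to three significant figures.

σ_allow = 220/2.1 = 104.8 MPa.
σ_h = pD/(2t) → p_allow = 2σ_allow t/D = 2×104.8×45.7/1740 = 5.503 MPa.

p_allow = 5.50 MPa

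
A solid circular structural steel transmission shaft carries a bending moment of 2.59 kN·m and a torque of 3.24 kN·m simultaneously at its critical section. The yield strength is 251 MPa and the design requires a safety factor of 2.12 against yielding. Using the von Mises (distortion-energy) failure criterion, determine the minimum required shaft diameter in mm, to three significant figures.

d = 69.0 mm

σ_allow = σ_y/n = 251/2.12 = 118.4 MPa.
For a solid shaft σ_b = 32M/(πd³) and τ = 16T/(πd³), so the von Mises stress is σ' = (16/πd³)·√(4M²+3T²).
√(4M²+3T²) = √(4×(2.590×10^6)² + 3×(3.240×10^6)²) = 7.637×10^6 N·mm.
d³ = 16×7.637×10^6/(π×118.4) = 328500 mm³.
d = 69.00 mm.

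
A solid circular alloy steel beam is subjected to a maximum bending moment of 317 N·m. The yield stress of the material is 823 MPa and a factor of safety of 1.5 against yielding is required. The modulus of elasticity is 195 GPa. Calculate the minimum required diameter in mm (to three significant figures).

d = 18.1 mm

σ_allow = 823/1.5 = 548.7 MPa.
For a solid circular section σ = 32M/(πd³), so d³ = 32M/(π σ_allow) = 32×317000/(π×548.7) = 5885 mm³.
d = 18.05 mm.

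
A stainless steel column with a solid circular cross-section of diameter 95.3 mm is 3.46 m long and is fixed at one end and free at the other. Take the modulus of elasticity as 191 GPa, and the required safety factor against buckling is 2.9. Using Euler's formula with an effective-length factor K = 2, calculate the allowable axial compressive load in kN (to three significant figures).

I = πd⁴/64 = π×95.3⁴/64 = 4.049×10^6 mm⁴.
Effective length L_e = KL = 2×3.46 m = 6920 mm.
Euler critical load P_cr = π²EI/L_e² = π²×191000×4.049×10^6/6920² = 159400 N.
P_allow = P_cr/n = 159400/2.9 = 54960 N.

P_allow = 55.0 kN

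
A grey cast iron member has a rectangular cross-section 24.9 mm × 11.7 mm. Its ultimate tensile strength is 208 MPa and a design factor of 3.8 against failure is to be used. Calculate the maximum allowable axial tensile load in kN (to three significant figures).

F_allow = 15.9 kN

σ_allow = 208/3.8 = 54.74 MPa.
A = 24.9×11.7 = 291.3 mm².
F_allow = σ_allow × A = 54.74×291.3 = 15950 N.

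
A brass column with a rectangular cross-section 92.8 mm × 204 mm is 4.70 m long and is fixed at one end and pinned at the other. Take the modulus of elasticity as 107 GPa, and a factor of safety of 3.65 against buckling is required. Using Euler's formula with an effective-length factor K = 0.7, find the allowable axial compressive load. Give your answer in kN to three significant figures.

Buckling occurs about the weak axis: I_min = h·b³/12 = 204×92.8³/12 = 1.359×10^7 mm⁴ (b = 92.8 mm is the smaller dimension).
Effective length L_e = KL = 0.7×4.70 m = 3290 mm.
Euler critical load P_cr = π²EI/L_e² = π²×107000×1.359×10^7/3290² = 1.326×10^6 N.
P_allow = P_cr/n = 1.326×10^6/3.65 = 363200 N.

P_allow = 363 kN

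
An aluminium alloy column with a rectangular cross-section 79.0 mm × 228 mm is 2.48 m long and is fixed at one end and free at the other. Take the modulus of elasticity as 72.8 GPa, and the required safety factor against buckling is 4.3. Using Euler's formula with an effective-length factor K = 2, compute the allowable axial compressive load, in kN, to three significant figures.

Buckling occurs about the weak axis: I_min = h·b³/12 = 228×79.0³/12 = 9.368×10^6 mm⁴ (b = 79.0 mm is the smaller dimension).
Effective length L_e = KL = 2×2.48 m = 4960 mm.
Euler critical load P_cr = π²EI/L_e² = π²×72800×9.368×10^6/4960² = 273600 N.
P_allow = P_cr/n = 273600/4.3 = 63630 N.

P_allow = 63.6 kN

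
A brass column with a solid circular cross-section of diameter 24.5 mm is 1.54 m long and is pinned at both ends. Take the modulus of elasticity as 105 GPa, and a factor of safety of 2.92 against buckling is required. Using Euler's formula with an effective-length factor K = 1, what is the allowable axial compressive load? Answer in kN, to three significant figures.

I = πd⁴/64 = π×24.5⁴/64 = 17690 mm⁴.
Effective length L_e = KL = 1×1.54 m = 1540 mm.
Euler critical load P_cr = π²EI/L_e² = π²×105000×17690/1540² = 7728 N.
P_allow = P_cr/n = 7728/2.92 = 2647 N.

P_allow = 2.65 kN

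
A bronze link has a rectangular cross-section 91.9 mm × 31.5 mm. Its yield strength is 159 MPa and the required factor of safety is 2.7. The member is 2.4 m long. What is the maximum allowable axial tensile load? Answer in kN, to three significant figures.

σ_allow = 159/2.7 = 58.89 MPa.
A = 91.9×31.5 = 2895 mm².
F_allow = σ_allow × A = 58.89×2895 = 170500 N.

F_allow = 170 kN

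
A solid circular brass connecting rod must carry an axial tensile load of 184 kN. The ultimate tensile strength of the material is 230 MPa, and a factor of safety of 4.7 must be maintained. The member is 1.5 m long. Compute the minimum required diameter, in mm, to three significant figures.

Allowable stress σ_allow = 230/4.7 = 48.94 MPa.
Required area A = F/σ_allow = 184000/48.94 = 3760 mm².
A = πd²/4 → d = √(4A/π) = 69.19 mm.

d = 69.2 mm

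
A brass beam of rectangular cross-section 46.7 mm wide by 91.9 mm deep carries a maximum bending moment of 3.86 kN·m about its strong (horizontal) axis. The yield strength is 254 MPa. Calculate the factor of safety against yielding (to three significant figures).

Section modulus S = bh²/6 = 46.7×91.9²/6 = 65730 mm³.
σ = M/S = 3860000/65730 = 58.72 MPa.
n = 254/58.72 = 4.326.

n = 4.33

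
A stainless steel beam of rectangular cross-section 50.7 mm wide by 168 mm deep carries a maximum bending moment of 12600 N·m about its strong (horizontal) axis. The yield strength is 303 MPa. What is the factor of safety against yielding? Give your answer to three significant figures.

Section modulus S = bh²/6 = 50.7×168²/6 = 238500 mm³.
σ = M/S = 1.2600×10^7/238500 = 52.83 MPa.
n = 303/52.83 = 5.735.

n = 5.74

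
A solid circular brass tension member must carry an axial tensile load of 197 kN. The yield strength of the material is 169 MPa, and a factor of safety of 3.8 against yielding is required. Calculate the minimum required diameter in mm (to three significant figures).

Allowable stress σ_allow = 169/3.8 = 44.47 MPa.
Required area A = F/σ_allow = 197000/44.47 = 4430 mm².
A = πd²/4 → d = √(4A/π) = 75.10 mm.

d = 75.1 mm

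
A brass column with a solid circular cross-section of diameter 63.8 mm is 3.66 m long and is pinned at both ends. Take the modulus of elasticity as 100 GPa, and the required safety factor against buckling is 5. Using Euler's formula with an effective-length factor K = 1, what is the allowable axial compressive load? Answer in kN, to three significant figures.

P_allow = 12.0 kN

I = πd⁴/64 = π×63.8⁴/64 = 813300 mm⁴.
Effective length L_e = KL = 1×3.66 m = 3660 mm.
Euler critical load P_cr = π²EI/L_e² = π²×100000×813300/3660² = 59920 N.
P_allow = P_cr/n = 59920/5 = 11980 N.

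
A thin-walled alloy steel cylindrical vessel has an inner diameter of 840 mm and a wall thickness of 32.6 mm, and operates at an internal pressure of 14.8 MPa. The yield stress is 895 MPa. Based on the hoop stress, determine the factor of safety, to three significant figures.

σ_h = pD/(2t) = 14.8×840/(2×32.6) = 190.7 MPa.
n = 895/190.7 = 4.694.

n = 4.69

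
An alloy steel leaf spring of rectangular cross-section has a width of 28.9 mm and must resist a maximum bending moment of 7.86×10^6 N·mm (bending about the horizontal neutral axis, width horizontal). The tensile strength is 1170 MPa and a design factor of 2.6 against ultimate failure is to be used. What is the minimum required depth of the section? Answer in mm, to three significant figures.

σ_allow = 1170/2.6 = 450.0 MPa.
For a rectangular section σ = 6M/(bh²), so h² = 6M/(b σ_allow) = 6×7860000/(28.9×450.0) = 3626 mm².
h = 60.22 mm.

h = 60.2 mm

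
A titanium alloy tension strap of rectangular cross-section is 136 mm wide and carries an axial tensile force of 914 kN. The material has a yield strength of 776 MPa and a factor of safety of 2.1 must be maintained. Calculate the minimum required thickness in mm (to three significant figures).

t = 18.2 mm

σ_allow = 776/2.1 = 369.5 MPa.
Required area A = F/σ_allow = 914000/369.5 = 2473 mm².
t = A/w = 2473/136 = 18.19 mm.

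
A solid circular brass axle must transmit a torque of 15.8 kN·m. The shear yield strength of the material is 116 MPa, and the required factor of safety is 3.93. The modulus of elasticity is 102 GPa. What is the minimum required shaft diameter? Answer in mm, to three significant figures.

Allowable shear stress τ_allow = 116/3.93 = 29.52 MPa.
For a solid shaft τ = 16T/(πd³), so d³ = 16T/(π τ_allow) = 16×1.5800×10^7/(π×29.52) = 2.726×10^6 mm³.
d = (2.726×10^6)^(1/3) = 139.7 mm.

d = 140 mm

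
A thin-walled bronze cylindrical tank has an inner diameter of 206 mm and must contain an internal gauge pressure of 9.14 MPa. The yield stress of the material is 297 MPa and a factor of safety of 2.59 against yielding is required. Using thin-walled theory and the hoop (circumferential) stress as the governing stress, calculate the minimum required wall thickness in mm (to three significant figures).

σ_allow = 297/2.59 = 114.7 MPa.
Hoop stress σ_h = pD/(2t), so t = pD/(2σ_allow) = 9.14×206/(2×114.7) = 8.210 mm.

t = 8.21 mm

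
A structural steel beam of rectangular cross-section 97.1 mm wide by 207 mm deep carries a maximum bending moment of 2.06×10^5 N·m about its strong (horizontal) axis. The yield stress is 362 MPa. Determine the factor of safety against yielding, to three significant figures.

n = 1.22

Section modulus S = bh²/6 = 97.1×207²/6 = 693400 mm³.
σ = M/S = 2.0600×10^8/693400 = 297.1 MPa.
n = 362/297.1 = 1.219.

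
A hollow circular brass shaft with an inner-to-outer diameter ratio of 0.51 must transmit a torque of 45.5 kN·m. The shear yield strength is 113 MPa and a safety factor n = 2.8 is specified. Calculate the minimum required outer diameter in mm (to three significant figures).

d_o = 183 mm

τ_allow = 113/2.8 = 40.36 MPa.
For a hollow shaft τ = 16T/[πd_o³(1−k⁴)] with k = 0.51, so 1−k⁴ = 0.9323.
d_o³ = 16T/[π τ_allow (1−k⁴)] = 16×4.5500×10^7/(π×40.36×0.9323) = 6.159×10^6 mm³.
d_o = 183.3 mm.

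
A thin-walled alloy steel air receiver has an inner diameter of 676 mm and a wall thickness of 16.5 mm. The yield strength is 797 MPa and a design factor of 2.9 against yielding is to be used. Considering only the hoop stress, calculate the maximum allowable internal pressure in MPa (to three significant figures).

σ_allow = 797/2.9 = 274.8 MPa.
σ_h = pD/(2t) → p_allow = 2σ_allow t/D = 2×274.8×16.5/676 = 13.42 MPa.

p_allow = 13.4 MPa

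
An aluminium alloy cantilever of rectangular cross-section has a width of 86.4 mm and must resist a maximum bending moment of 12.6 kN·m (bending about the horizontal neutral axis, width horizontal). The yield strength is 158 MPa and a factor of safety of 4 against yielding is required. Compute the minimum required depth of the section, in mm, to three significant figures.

h = 149 mm

σ_allow = 158/4 = 39.50 MPa.
For a rectangular section σ = 6M/(bh²), so h² = 6M/(b σ_allow) = 6×1.2600×10^7/(86.4×39.50) = 22150 mm².
h = 148.8 mm.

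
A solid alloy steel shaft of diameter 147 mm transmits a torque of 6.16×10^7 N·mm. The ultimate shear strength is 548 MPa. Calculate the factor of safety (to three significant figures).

τ = 16T/(πd³) = 16×6.1600×10^7/(π×147³) = 98.76 MPa.
n = τ_limit/τ = 548/98.76 = 5.549.

n = 5.55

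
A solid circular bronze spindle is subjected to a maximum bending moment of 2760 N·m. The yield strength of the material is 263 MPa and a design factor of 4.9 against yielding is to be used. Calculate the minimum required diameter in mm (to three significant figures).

σ_allow = 263/4.9 = 53.67 MPa.
For a solid circular section σ = 32M/(πd³), so d³ = 32M/(π σ_allow) = 32×2760000/(π×53.67) = 523800 mm³.
d = 80.61 mm.

d = 80.6 mm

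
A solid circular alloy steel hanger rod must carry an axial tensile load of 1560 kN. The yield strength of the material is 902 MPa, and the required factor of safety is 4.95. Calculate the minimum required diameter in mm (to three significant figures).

Allowable stress σ_allow = 902/4.95 = 182.2 MPa.
Required area A = F/σ_allow = 1560000/182.2 = 8561 mm².
A = πd²/4 → d = √(4A/π) = 104.4 mm.

d = 104 mm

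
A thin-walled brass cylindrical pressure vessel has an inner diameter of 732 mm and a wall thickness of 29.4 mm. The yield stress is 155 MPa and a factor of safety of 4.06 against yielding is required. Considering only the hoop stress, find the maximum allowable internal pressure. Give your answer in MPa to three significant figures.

σ_allow = 155/4.06 = 38.18 MPa.
σ_h = pD/(2t) → p_allow = 2σ_allow t/D = 2×38.18×29.4/732 = 3.067 MPa.

p_allow = 3.07 MPa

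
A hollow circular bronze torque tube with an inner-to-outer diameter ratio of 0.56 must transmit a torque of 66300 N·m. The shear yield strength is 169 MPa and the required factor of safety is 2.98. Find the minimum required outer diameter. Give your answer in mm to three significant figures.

τ_allow = 169/2.98 = 56.71 MPa.
For a hollow shaft τ = 16T/[πd_o³(1−k⁴)] with k = 0.56, so 1−k⁴ = 0.9017.
d_o³ = 16T/[π τ_allow (1−k⁴)] = 16×6.6300×10^7/(π×56.71×0.9017) = 6.603×10^6 mm³.
d_o = 187.6 mm.

d_o = 188 mm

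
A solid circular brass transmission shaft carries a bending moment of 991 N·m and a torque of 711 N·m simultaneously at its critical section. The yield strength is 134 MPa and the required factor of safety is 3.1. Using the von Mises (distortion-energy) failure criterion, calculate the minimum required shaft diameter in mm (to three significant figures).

σ_allow = σ_y/n = 134/3.1 = 43.23 MPa.
For a solid shaft σ_b = 32M/(πd³) and τ = 16T/(πd³), so the von Mises stress is σ' = (16/πd³)·√(4M²+3T²).
√(4M²+3T²) = √(4×(991000)² + 3×(711000)²) = 2.333×10^6 N·mm.
d³ = 16×2.333×10^6/(π×43.23) = 274900 mm³.
d = 65.02 mm.

d = 65.0 mm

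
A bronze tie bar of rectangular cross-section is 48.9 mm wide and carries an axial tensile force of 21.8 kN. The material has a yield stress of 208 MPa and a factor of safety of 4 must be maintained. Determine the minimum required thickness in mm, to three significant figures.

σ_allow = 208/4 = 52.00 MPa.
Required area A = F/σ_allow = 21800/52.00 = 419.2 mm².
t = A/w = 419.2/48.9 = 8.573 mm.

t = 8.57 mm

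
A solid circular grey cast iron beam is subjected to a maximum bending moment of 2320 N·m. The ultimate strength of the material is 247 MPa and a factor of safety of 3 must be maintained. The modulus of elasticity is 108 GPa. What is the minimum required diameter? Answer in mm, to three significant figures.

σ_allow = 247/3 = 82.33 MPa.
For a solid circular section σ = 32M/(πd³), so d³ = 32M/(π σ_allow) = 32×2320000/(π×82.33) = 287000 mm³.
d = 65.96 mm.

d = 66.0 mm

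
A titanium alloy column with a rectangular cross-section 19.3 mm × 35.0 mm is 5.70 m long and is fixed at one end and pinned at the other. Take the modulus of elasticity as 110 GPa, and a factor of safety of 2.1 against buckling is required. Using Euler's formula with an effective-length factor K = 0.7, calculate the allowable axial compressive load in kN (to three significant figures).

Buckling occurs about the weak axis: I_min = h·b³/12 = 35.0×19.3³/12 = 20970 mm⁴ (b = 19.3 mm is the smaller dimension).
Effective length L_e = KL = 0.7×5.70 m = 3990 mm.
Euler critical load P_cr = π²EI/L_e² = π²×110000×20970/3990² = 1430 N.
P_allow = P_cr/n = 1430/2.1 = 680.9 N.

P_allow = 0.681 kN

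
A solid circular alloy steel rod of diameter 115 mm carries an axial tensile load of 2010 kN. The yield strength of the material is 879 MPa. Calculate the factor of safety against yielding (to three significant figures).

n = 4.54

A = πd²/4 = 10390 mm².
σ = F/A = 2010000/10390 = 193.5 MPa.
n = 879/193.5 = 4.542.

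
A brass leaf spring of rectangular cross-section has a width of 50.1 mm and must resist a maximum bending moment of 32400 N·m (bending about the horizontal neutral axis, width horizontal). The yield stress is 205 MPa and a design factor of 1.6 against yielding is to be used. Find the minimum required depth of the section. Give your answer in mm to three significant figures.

σ_allow = 205/1.6 = 128.1 MPa.
For a rectangular section σ = 6M/(bh²), so h² = 6M/(b σ_allow) = 6×3.2400×10^7/(50.1×128.1) = 30280 mm².
h = 174.0 mm.

h = 174 mm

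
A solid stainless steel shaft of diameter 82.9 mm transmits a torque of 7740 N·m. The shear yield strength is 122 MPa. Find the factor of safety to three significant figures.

τ = 16T/(πd³) = 16×7740000/(π×82.9³) = 69.19 MPa.
n = τ_limit/τ = 122/69.19 = 1.763.

n = 1.76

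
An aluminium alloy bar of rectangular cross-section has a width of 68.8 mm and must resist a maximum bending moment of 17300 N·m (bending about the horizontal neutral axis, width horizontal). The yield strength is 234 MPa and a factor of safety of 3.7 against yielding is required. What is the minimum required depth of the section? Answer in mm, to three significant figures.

σ_allow = 234/3.7 = 63.24 MPa.
For a rectangular section σ = 6M/(bh²), so h² = 6M/(b σ_allow) = 6×1.7300×10^7/(68.8×63.24) = 23860 mm².
h = 154.5 mm.

h = 154 mm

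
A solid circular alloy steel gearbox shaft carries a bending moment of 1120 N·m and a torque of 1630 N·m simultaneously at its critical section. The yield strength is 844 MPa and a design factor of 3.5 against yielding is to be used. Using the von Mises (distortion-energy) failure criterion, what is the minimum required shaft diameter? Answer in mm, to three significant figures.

σ_allow = σ_y/n = 844/3.5 = 241.1 MPa.
For a solid shaft σ_b = 32M/(πd³) and τ = 16T/(πd³), so the von Mises stress is σ' = (16/πd³)·√(4M²+3T²).
√(4M²+3T²) = √(4×(1.120×10^6)² + 3×(1.630×10^6)²) = 3.604×10^6 N·mm.
d³ = 16×3.604×10^6/(π×241.1) = 76120 mm³.
d = 42.38 mm.

d = 42.4 mm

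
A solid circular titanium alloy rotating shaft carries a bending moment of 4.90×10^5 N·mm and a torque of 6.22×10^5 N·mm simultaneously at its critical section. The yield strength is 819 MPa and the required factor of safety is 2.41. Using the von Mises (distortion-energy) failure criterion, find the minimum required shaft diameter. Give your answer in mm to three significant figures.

d = 27.9 mm

σ_allow = σ_y/n = 819/2.41 = 339.8 MPa.
For a solid shaft σ_b = 32M/(πd³) and τ = 16T/(πd³), so the von Mises stress is σ' = (16/πd³)·√(4M²+3T²).
√(4M²+3T²) = √(4×(490000)² + 3×(622000)²) = 1.456×10^6 N·mm.
d³ = 16×1.456×10^6/(π×339.8) = 21830 mm³.
d = 27.95 mm.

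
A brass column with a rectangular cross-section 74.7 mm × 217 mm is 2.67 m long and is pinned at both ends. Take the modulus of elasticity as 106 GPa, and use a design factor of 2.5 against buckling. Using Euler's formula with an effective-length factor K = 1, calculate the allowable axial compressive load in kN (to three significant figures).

P_allow = 442 kN

Buckling occurs about the weak axis: I_min = h·b³/12 = 217×74.7³/12 = 7.538×10^6 mm⁴ (b = 74.7 mm is the smaller dimension).
Effective length L_e = KL = 1×2.67 m = 2670 mm.
Euler critical load P_cr = π²EI/L_e² = π²×106000×7.538×10^6/2670² = 1.106×10^6 N.
P_allow = P_cr/n = 1.106×10^6/2.5 = 442500 N.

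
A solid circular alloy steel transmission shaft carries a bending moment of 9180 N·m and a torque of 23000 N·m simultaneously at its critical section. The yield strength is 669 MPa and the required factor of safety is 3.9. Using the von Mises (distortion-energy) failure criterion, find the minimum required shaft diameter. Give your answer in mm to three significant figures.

σ_allow = σ_y/n = 669/3.9 = 171.5 MPa.
For a solid shaft σ_b = 32M/(πd³) and τ = 16T/(πd³), so the von Mises stress is σ' = (16/πd³)·√(4M²+3T²).
√(4M²+3T²) = √(4×(9.180×10^6)² + 3×(2.300×10^7)²) = 4.386×10^7 N·mm.
d³ = 16×4.386×10^7/(π×171.5) = 1.302×10^6 mm³.
d = 109.2 mm.

d = 109 mm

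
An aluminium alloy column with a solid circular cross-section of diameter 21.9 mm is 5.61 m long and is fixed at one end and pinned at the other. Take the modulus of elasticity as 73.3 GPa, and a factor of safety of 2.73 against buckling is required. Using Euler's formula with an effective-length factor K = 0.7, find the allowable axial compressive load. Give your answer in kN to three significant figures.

P_allow = 0.194 kN

I = πd⁴/64 = π×21.9⁴/64 = 11290 mm⁴.
Effective length L_e = KL = 0.7×5.61 m = 3927 mm.
Euler critical load P_cr = π²EI/L_e² = π²×73300×11290/3927² = 529.7 N.
P_allow = P_cr/n = 529.7/2.73 = 194.0 N.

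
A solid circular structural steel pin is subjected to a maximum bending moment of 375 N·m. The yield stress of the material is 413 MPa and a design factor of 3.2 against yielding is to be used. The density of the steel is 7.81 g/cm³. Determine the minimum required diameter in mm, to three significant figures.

σ_allow = 413/3.2 = 129.1 MPa.
For a solid circular section σ = 32M/(πd³), so d³ = 32M/(π σ_allow) = 32×375000/(π×129.1) = 29600 mm³.
d = 30.93 mm.

d = 30.9 mm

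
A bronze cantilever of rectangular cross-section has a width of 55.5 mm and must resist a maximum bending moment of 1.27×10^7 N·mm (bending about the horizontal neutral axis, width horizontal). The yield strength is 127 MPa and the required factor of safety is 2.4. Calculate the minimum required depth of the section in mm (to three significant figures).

h = 161 mm

σ_allow = 127/2.4 = 52.92 MPa.
For a rectangular section σ = 6M/(bh²), so h² = 6M/(b σ_allow) = 6×1.2700×10^7/(55.5×52.92) = 25950 mm².
h = 161.1 mm.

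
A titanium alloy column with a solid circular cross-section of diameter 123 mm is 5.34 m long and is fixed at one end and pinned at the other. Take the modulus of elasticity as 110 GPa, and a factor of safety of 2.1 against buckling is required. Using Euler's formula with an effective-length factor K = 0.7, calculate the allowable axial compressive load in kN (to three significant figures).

P_allow = 416 kN

I = πd⁴/64 = π×123⁴/64 = 1.124×10^7 mm⁴.
Effective length L_e = KL = 0.7×5.34 m = 3738 mm.
Euler critical load P_cr = π²EI/L_e² = π²×110000×1.124×10^7/3738² = 873000 N.
P_allow = P_cr/n = 873000/2.1 = 415700 N.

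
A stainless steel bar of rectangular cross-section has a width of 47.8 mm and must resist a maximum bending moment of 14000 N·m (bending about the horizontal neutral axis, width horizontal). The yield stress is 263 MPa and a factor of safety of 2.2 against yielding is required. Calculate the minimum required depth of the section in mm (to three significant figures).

σ_allow = 263/2.2 = 119.5 MPa.
For a rectangular section σ = 6M/(bh²), so h² = 6M/(b σ_allow) = 6×1.4000×10^7/(47.8×119.5) = 14700 mm².
h = 121.2 mm.

h = 121 mm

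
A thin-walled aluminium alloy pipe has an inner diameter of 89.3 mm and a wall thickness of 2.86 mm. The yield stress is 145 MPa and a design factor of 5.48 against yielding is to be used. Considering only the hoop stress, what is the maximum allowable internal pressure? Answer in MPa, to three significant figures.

p_allow = 1.69 MPa

σ_allow = 145/5.48 = 26.46 MPa.
σ_h = pD/(2t) → p_allow = 2σ_allow t/D = 2×26.46×2.86/89.3 = 1.695 MPa.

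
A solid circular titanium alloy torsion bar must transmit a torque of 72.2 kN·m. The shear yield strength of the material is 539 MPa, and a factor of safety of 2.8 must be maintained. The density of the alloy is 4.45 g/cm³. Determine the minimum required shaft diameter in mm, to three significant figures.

d = 124 mm

Allowable shear stress τ_allow = 539/2.8 = 192.5 MPa.
For a solid shaft τ = 16T/(πd³), so d³ = 16T/(π τ_allow) = 16×7.2200×10^7/(π×192.5) = 1.910×10^6 mm³.
d = (1.910×10^6)^(1/3) = 124.1 mm.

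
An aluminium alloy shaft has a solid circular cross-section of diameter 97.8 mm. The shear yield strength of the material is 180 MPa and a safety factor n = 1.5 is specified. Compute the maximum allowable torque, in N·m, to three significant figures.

T_allow = 22000 N·m

τ_allow = 180/1.5 = 120.0 MPa.
For a solid shaft T_allow = τ_allow·πd³/16; πd³/16 = π×97.8³/16 = 183700 mm³.
T_allow = 120.0×183700 = 2.204×10^7 N·mm = 22040 N·m.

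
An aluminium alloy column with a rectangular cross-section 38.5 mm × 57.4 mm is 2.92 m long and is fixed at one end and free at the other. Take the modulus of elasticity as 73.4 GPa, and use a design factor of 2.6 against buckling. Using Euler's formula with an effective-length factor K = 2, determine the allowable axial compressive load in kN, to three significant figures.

Buckling occurs about the weak axis: I_min = h·b³/12 = 57.4×38.5³/12 = 273000 mm⁴ (b = 38.5 mm is the smaller dimension).
Effective length L_e = KL = 2×2.92 m = 5840 mm.
Euler critical load P_cr = π²EI/L_e² = π²×73400×273000/5840² = 5798 N.
P_allow = P_cr/n = 5798/2.6 = 2230 N.

P_allow = 2.23 kN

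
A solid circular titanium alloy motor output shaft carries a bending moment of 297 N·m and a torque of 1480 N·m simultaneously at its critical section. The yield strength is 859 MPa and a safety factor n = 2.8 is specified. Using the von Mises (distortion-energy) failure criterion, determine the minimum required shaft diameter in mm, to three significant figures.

d = 35.2 mm

σ_allow = σ_y/n = 859/2.8 = 306.8 MPa.
For a solid shaft σ_b = 32M/(πd³) and τ = 16T/(πd³), so the von Mises stress is σ' = (16/πd³)·√(4M²+3T²).
√(4M²+3T²) = √(4×(297000)² + 3×(1.480×10^6)²) = 2.631×10^6 N·mm.
d³ = 16×2.631×10^6/(π×306.8) = 43680 mm³.
d = 35.22 mm.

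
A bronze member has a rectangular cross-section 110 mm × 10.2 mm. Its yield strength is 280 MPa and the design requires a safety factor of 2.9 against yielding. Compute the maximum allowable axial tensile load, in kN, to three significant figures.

F_allow = 108 kN

σ_allow = 280/2.9 = 96.55 MPa.
A = 110×10.2 = 1122 mm².
F_allow = σ_allow × A = 96.55×1122 = 108300 N.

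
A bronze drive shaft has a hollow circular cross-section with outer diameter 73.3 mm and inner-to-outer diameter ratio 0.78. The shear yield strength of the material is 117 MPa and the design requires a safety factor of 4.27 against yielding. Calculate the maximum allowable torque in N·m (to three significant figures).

τ_allow = 117/4.27 = 27.40 MPa.
For a hollow shaft T_allow = τ_allow·πd_o³(1−k⁴)/16 with 1−k⁴ = 0.6298, so πd_o³(1−k⁴)/16 = 48710 mm³.
T_allow = 27.40×48710 = 1.335×10^6 N·mm = 1335 N·m.

T_allow = 1330 N·m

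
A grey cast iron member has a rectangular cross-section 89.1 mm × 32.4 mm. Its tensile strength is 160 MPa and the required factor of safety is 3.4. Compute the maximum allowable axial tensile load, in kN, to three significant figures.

F_allow = 136 kN

σ_allow = 160/3.4 = 47.06 MPa.
A = 89.1×32.4 = 2887 mm².
F_allow = σ_allow × A = 47.06×2887 = 135900 N.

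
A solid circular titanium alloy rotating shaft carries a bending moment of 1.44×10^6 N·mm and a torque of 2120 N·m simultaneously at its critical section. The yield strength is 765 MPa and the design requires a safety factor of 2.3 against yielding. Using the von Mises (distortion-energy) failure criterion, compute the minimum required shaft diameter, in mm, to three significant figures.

d = 41.5 mm

σ_allow = σ_y/n = 765/2.3 = 332.6 MPa.
For a solid shaft σ_b = 32M/(πd³) and τ = 16T/(πd³), so the von Mises stress is σ' = (16/πd³)·√(4M²+3T²).
√(4M²+3T²) = √(4×(1.440×10^6)² + 3×(2.120×10^6)²) = 4.667×10^6 N·mm.
d³ = 16×4.667×10^6/(π×332.6) = 71460 mm³.
d = 41.50 mm.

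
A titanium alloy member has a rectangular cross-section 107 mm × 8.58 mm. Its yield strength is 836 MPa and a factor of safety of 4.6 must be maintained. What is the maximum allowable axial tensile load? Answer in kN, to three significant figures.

F_allow = 167 kN

σ_allow = 836/4.6 = 181.7 MPa.
A = 107×8.58 = 918.1 mm².
F_allow = σ_allow × A = 181.7×918.1 = 166800 N.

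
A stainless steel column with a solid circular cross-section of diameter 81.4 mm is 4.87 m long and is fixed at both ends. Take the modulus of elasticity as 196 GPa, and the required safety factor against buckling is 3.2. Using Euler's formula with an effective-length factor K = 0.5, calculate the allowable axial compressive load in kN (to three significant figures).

I = πd⁴/64 = π×81.4⁴/64 = 2.155×10^6 mm⁴.
Effective length L_e = KL = 0.5×4.87 m = 2435 mm.
Euler critical load P_cr = π²EI/L_e² = π²×196000×2.155×10^6/2435² = 703100 N.
P_allow = P_cr/n = 703100/3.2 = 219700 N.

P_allow = 220 kN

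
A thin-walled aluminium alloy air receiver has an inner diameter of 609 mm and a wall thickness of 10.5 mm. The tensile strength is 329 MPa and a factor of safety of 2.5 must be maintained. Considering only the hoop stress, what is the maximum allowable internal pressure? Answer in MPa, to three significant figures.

p_allow = 4.54 MPa

σ_allow = 329/2.5 = 131.6 MPa.
σ_h = pD/(2t) → p_allow = 2σ_allow t/D = 2×131.6×10.5/609 = 4.538 MPa.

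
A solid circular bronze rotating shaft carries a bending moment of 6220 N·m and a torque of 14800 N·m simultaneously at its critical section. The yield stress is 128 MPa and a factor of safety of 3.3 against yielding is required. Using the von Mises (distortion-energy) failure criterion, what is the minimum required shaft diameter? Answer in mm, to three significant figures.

d = 155 mm

σ_allow = σ_y/n = 128/3.3 = 38.79 MPa.
For a solid shaft σ_b = 32M/(πd³) and τ = 16T/(πd³), so the von Mises stress is σ' = (16/πd³)·√(4M²+3T²).
√(4M²+3T²) = √(4×(6.220×10^6)² + 3×(1.480×10^7)²) = 2.849×10^7 N·mm.
d³ = 16×2.849×10^7/(π×38.79) = 3.741×10^6 mm³.
d = 155.2 mm.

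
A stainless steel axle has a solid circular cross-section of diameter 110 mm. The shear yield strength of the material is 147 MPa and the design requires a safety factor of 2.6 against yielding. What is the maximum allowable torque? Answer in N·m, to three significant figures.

τ_allow = 147/2.6 = 56.54 MPa.
For a solid shaft T_allow = τ_allow·πd³/16; πd³/16 = π×110³/16 = 261300 mm³.
T_allow = 56.54×261300 = 1.478×10^7 N·mm = 14780 N·m.

T_allow = 14800 N·m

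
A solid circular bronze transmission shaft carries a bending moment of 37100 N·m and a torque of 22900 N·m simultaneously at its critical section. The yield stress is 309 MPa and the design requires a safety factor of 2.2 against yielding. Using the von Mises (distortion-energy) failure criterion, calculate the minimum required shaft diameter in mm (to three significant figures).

d = 145 mm

σ_allow = σ_y/n = 309/2.2 = 140.5 MPa.
For a solid shaft σ_b = 32M/(πd³) and τ = 16T/(πd³), so the von Mises stress is σ' = (16/πd³)·√(4M²+3T²).
√(4M²+3T²) = √(4×(3.710×10^7)² + 3×(2.290×10^7)²) = 8.414×10^7 N·mm.
d³ = 16×8.414×10^7/(π×140.5) = 3.051×10^6 mm³.
d = 145.0 mm.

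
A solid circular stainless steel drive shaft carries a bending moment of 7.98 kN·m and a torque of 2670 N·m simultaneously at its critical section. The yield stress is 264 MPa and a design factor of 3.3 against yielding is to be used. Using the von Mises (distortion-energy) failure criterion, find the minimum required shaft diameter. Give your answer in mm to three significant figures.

σ_allow = σ_y/n = 264/3.3 = 80.00 MPa.
For a solid shaft σ_b = 32M/(πd³) and τ = 16T/(πd³), so the von Mises stress is σ' = (16/πd³)·√(4M²+3T²).
√(4M²+3T²) = √(4×(7.980×10^6)² + 3×(2.670×10^6)²) = 1.662×10^7 N·mm.
d³ = 16×1.662×10^7/(π×80.00) = 1.058×10^6 mm³.
d = 101.9 mm.

d = 102 mm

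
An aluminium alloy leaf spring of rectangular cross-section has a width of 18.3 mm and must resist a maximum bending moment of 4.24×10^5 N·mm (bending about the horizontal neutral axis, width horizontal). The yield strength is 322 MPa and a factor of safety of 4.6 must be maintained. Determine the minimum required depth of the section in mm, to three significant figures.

σ_allow = 322/4.6 = 70.00 MPa.
For a rectangular section σ = 6M/(bh²), so h² = 6M/(b σ_allow) = 6×424000/(18.3×70.00) = 1986 mm².
h = 44.56 mm.

h = 44.6 mm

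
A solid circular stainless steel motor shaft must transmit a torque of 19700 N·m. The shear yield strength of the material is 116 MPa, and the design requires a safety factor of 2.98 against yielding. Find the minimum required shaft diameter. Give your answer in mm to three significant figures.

Allowable shear stress τ_allow = 116/2.98 = 38.93 MPa.
For a solid shaft τ = 16T/(πd³), so d³ = 16T/(π τ_allow) = 16×1.9700×10^7/(π×38.93) = 2.577×10^6 mm³.
d = (2.577×10^6)^(1/3) = 137.1 mm.

d = 137 mm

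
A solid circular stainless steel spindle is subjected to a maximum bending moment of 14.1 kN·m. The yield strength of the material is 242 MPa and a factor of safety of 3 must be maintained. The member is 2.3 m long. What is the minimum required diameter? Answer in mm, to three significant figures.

d = 121 mm

σ_allow = 242/3 = 80.67 MPa.
For a solid circular section σ = 32M/(πd³), so d³ = 32M/(π σ_allow) = 32×1.4100×10^7/(π×80.67) = 1.780×10^6 mm³.
d = 121.2 mm.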